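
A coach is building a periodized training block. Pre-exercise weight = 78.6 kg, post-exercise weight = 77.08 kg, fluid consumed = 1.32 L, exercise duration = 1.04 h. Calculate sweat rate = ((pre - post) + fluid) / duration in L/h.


Weight loss = 78.6 - 77.08 = 1.52 kg (approx L)
Total sweat = 1.52 + 1.32 = 2.84 L
Sweat rate = 2.84 / 1.04 = 2.731 L/h

2.731 L/h


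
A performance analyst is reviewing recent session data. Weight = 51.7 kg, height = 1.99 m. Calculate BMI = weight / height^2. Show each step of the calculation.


height^2 = 1.99^2 = 3.9601
BMI = 51.7 / 3.9601 = 13.06 kg/m^2

13.06 kg/m^2


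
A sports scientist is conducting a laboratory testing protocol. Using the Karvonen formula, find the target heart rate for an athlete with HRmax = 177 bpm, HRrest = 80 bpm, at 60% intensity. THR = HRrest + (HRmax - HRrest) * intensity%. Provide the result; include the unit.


HRR = 177 - 80 = 97
THR = 80 + 97 * 0.6
= 80 + 58.2
= 138.2 bpm

138.2 bpm


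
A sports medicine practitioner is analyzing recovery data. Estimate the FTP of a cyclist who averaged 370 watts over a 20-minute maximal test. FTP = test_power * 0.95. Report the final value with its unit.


FTP = 370 * 0.95 = 351.5 W

351.5 W


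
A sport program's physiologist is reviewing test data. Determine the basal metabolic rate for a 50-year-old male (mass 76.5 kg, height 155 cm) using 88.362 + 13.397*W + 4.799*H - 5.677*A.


BMR = 88.362 + 13.397*76.5 + 4.799*155 - 5.677*50
= 1573.23 kcal/day

1573.23 kcal/day


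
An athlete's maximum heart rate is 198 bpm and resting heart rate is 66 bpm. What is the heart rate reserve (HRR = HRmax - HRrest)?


HRR = HRmax - HRrest
= 198 - 66
= 132 bpm

132 bpm


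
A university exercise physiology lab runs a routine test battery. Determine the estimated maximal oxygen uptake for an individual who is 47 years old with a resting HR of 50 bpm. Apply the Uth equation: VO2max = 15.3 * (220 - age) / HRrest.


HRmax = 220 - 47 = 173
VO2max = 15.3 * (173 / 50)
= 15.3 * 3.46
= 52.94 mL/kg/min

52.94 mL/kg/min


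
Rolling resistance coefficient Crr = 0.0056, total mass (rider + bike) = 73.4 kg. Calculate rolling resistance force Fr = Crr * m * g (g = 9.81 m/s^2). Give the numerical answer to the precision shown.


Fr = Crr * m * g
= 0.0056 * 73.4 * 9.81
= 4.032 N

4.032 N


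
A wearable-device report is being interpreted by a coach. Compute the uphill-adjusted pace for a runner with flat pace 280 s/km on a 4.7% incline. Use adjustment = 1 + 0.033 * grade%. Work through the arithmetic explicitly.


Adjustment factor = 1 + 0.033 * 4.7 = 1.1551
Grade-adjusted pace = 280 * 1.1551 = 323.43 s/km

323.43 s/km


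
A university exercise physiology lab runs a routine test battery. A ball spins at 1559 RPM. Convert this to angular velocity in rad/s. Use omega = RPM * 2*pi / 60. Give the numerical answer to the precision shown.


omega = 1559 * 2 * pi / 60
= 1559 * 6.28318531 / 60
= 9795.486 / 60
= 163.258 rad/s

163.258 rad/s


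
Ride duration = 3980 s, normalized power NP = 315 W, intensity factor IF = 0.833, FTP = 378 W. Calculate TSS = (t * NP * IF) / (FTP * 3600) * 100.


Numerator = 3980 * 315 * 0.833 = 1044332.1
Denominator = 378 * 3600 = 1360800
TSS = 1044332.1 / 1360800 * 100
= 76.74

76.74 TSS


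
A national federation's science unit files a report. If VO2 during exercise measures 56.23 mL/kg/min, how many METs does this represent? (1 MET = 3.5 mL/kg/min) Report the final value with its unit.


METs = VO2 / 3.5 = 56.23 / 3.5 = 16.07

16.07 METs


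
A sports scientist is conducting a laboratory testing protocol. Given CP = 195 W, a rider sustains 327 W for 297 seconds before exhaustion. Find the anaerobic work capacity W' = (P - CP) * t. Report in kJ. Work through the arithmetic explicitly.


Excess power = 327 - 195 = 132 W
Work above CP = 132 * 297 = 39204 J
W' = 39.204 kJ

39.204 kJ


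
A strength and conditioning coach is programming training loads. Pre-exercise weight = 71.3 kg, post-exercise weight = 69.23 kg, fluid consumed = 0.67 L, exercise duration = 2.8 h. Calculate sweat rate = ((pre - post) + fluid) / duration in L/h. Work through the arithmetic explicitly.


Weight loss = 71.3 - 69.23 = 2.07 kg (approx L)
Total sweat = 2.07 + 0.67 = 2.74 L
Sweat rate = 2.74 / 2.8 = 0.979 L/h

0.979 L/h


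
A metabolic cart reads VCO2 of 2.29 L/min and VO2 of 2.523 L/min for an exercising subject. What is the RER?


RER = VCO2 / VO2 = 2.29 / 2.523 = 0.9076

0.9076


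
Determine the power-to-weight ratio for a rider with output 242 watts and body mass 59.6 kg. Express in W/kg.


P/W = 242 / 59.6 = 4.06 W/kg

4.06 W/kg


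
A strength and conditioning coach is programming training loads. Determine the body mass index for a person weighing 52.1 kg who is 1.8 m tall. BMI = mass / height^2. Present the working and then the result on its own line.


BMI = mass / height^2
= 52.1 / 1.8^2
= 52.1 / 3.24
= 16.08 kg/m^2

16.08 kg/m^2


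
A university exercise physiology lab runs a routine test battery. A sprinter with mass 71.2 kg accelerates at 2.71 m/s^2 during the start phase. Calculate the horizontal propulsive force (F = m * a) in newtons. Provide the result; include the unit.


F = m * a
= 71.2 * 2.71
= 192.95 N

192.95 N


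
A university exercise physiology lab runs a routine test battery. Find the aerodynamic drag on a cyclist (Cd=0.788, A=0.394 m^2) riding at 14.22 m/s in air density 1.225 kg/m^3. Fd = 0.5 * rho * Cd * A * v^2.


Fd = 0.5 * 1.225 * 0.788 * 0.394 * 14.22^2
= 0.5 * 1.225 * 0.788 * 0.394 * 202.2084
= 38.453 N

38.453 N


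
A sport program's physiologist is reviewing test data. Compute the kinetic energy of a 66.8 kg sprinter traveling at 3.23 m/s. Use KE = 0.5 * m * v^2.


Velocity squared = 10.4329
KE = 0.5 * 66.8 * 10.4329 = 348.46 J

348.46 J


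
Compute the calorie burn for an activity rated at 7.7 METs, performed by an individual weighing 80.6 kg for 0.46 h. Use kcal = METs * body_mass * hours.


Product of METs and mass = 7.7 * 80.6 = 620.62
Total kcal = 620.62 * 0.46 = 285.49 kcal

285.49 kcal


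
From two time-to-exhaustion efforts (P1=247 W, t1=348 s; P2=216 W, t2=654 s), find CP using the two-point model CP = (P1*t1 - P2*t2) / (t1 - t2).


Work in trial 1 = 85956 J
Work in trial 2 = 141264 J
Delta work = -55308 J
Delta time = -306 s
CP = -55308 / -306 = 180.75 W

180.75 W


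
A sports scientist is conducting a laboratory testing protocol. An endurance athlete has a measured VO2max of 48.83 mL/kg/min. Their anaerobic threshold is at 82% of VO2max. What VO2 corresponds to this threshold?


Anaerobic threshold VO2 = VO2max * 82%
= 48.83 * 0.82
= 40.04 mL/kg/min

40.04 mL/kg/min


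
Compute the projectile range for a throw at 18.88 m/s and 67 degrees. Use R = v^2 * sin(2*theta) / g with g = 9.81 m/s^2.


Two times the angle = 134 degrees
sin(134) = 0.71934
R = 356.4544 * 0.71934 / 9.81 = 26.138 m

26.138 m


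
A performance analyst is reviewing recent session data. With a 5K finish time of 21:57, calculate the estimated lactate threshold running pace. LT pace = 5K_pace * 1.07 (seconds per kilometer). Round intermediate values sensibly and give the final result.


Race duration = 1317 s for 5 km
Average pace = 1317 / 5 = 263.4 s/km
LT pace = 263.4 * 1.07
= 281.84 s/km

281.84 s/km


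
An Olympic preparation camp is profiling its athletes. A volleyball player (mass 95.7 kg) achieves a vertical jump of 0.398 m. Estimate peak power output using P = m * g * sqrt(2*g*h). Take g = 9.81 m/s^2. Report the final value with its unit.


2 * g * h = 2 * 9.81 * 0.398 = 7.80876
sqrt(7.80876) = 2.794416 m/s
P = 95.7 * 9.81 * 2.794416 = 2623.45 W

2623.45 W


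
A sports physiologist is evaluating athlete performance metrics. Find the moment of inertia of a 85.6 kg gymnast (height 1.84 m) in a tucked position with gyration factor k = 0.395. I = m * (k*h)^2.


Radius of gyration = 0.395 * 1.84 = 0.7268 m
I = 85.6 * 0.7268^2
= 85.6 * 0.528238
= 45.217 kg*m^2

45.217 kg*m^2


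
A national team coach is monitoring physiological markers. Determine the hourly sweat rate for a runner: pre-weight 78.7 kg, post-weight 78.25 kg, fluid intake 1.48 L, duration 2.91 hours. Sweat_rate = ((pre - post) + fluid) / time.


Mass lost = 78.7 - 78.25 = 0.45 kg
Add fluid consumed: 0.45 + 1.48 = 1.93 L total sweat
Sweat rate = 1.93 / 2.91 = 0.663 L/h

0.663 L/h


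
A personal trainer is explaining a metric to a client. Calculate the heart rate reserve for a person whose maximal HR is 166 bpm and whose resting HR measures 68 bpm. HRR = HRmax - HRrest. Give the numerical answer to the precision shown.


HRmax = 166 bpm
HRrest = 68 bpm
HRR = 166 - 68 = 98 bpm

98 bpm


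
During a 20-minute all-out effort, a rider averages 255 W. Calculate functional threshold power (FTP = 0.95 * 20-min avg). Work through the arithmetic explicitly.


FTP = 0.95 * 255
= 242.25 W

242.25 W


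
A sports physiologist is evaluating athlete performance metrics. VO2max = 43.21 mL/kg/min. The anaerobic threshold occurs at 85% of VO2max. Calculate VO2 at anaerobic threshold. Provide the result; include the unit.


AT fraction = 85 / 100 = 0.85
AT VO2 = 43.21 * 0.85
= 36.73 mL/kg/min

36.73 mL/kg/min


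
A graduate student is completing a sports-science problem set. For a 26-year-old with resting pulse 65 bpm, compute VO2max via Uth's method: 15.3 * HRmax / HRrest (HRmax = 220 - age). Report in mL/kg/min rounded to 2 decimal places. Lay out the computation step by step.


Step 1: HRmax = 220 - 26 = 194 bpm
Step 2: Ratio = 194 / 65 = 2.9846
Step 3: VO2max = 15.3 * 2.9846 = 45.66 mL/kg/min

45.66 mL/kg/min


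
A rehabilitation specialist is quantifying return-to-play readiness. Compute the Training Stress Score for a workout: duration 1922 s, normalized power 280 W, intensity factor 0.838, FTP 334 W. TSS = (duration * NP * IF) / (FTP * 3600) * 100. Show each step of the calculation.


Product = 1922 * 280 * 0.838 = 450978.08
Base = 334 * 3600 = 1202400
TSS = 450978.08 / 1202400 * 100 = 37.51

37.51 TSS


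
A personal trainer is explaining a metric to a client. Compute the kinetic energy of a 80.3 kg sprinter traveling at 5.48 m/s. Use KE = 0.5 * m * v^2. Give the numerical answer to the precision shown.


Velocity squared = 30.0304
KE = 0.5 * 80.3 * 30.0304 = 1205.72 J

1205.72 J


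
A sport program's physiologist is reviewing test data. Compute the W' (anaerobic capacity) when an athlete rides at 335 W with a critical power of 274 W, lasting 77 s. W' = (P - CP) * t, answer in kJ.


Above-CP power = 61 W
Duration = 77 s
W' = 61 * 77 = 4697 J
Convert: 4697 / 1000 = 4.697 kJ

4.697 kJ


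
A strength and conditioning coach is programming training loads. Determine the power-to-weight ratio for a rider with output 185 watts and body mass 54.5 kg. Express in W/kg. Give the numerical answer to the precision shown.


P/W = 185 / 54.5 = 3.394 W/kg

3.394 W/kg


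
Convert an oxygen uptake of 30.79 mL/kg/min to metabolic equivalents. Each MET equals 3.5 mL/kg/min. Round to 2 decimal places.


One MET = 3.5 mL/kg/min
Number of METs = 30.79 / 3.5
= 8.8 METs

8.8 METs


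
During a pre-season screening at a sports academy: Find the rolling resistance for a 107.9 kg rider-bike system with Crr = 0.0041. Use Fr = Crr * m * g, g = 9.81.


m * g = 107.9 * 9.81 = 1058.499 N
Fr = 0.0041 * 1058.499 = 4.34 N

4.34 N


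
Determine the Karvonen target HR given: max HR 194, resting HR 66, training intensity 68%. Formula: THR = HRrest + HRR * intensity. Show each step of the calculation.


HRR = HRmax - HRrest = 194 - 66 = 128
THR = 66 + 128 * 0.68
= 153.04 bpm

153.04 bpm


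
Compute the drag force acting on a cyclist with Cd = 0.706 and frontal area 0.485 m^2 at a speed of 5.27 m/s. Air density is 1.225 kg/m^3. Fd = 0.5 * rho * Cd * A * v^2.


Step 1: v^2 = 27.7729
Step 2: Fd = 0.5 * 1.225 * 0.706 * 0.485 * 27.7729
= 5.825 N

5.825 N


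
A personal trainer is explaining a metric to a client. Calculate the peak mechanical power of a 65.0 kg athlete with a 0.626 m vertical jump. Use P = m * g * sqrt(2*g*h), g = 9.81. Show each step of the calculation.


First, sqrt(2gh) = sqrt(2 * 9.81 * 0.626)
= sqrt(12.28212) = 3.504586 m/s
Power = 65.0 * 9.81 * 3.504586 = 2234.7 W

2234.7 W


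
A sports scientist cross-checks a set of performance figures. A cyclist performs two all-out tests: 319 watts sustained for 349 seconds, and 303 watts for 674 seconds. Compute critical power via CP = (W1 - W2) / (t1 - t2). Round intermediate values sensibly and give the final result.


W1 = P1 * t1 = 319 * 349 = 111331 J
W2 = P2 * t2 = 303 * 674 = 204222 J
CP = (111331 - 204222) / (349 - 674)
= 285.82 W

285.82 W


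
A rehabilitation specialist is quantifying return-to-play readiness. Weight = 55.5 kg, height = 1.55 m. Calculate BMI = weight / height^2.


height^2 = 1.55^2 = 2.4025
BMI = 55.5 / 2.4025 = 23.1 kg/m^2

23.1 kg/m^2


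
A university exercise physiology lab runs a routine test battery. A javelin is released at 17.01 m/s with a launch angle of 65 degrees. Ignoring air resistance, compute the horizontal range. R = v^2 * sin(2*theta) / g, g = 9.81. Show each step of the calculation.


Launch speed squared = 289.3401
sin(2 * 65 deg) = 0.766044
Range = 289.3401 * 0.766044 / 9.81
= 22.594 m

22.594 m


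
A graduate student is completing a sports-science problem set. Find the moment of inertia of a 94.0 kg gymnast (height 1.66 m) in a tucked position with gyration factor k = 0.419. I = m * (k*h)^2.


Radius of gyration = 0.419 * 1.66 = 0.69554 m
I = 94.0 * 0.69554^2
= 94.0 * 0.483776
= 45.475 kg*m^2

45.475 kg*m^2


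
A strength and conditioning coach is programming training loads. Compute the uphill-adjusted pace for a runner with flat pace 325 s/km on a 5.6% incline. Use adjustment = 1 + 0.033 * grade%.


Adjustment factor = 1 + 0.033 * 5.6 = 1.1848
Grade-adjusted pace = 325 * 1.1848 = 385.06 s/km

385.06 s/km


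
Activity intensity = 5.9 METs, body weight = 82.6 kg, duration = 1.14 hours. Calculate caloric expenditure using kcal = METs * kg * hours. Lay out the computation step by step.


kcal = 5.9 * 82.6 * 1.14
= 487.34 * 1.14
= 555.57 kcal

555.57 kcal


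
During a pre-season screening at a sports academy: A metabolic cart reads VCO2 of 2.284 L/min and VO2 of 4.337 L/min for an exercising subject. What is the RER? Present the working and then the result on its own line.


RER = VCO2 / VO2 = 2.284 / 4.337 = 0.5266

0.5266


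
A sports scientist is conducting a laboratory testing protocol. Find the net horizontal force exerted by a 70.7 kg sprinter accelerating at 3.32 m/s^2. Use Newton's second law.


Newton's second law: F = m * a
F = 70.7 * 3.32 = 234.72 N

234.72 N


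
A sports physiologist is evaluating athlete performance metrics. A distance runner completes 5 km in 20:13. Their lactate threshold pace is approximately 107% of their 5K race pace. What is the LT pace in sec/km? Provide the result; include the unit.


Convert to seconds: 20 min 13 s = 1213 s
Pace per km = 1213 / 5 = 242.6 s/km
LT pace = 242.6 * 1.07 = 259.58 s/km

259.58 s/km


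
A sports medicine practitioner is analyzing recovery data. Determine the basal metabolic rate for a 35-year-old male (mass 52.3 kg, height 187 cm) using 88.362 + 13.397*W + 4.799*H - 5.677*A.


BMR = 88.362 + 13.397*52.3 + 4.799*187 - 5.677*35
= 1487.74 kcal/day

1487.74 kcal/day


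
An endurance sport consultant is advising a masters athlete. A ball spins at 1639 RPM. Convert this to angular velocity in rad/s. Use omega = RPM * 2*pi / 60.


omega = 1639 * 2 * pi / 60
= 1639 * 6.28318531 / 60
= 10298.141 / 60
= 171.636 rad/s

171.636 rad/s


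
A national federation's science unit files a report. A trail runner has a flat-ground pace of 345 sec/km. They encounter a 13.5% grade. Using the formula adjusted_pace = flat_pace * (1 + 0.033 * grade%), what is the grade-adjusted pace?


Grade factor = 1 + 0.033 * 13.5 = 1.4455
Adjusted = 345 * 1.4455 = 498.7 sec/km

498.7 s/km


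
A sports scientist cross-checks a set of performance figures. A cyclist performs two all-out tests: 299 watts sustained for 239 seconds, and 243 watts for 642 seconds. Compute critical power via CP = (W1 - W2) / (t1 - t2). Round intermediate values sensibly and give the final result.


W1 = P1 * t1 = 299 * 239 = 71461 J
W2 = P2 * t2 = 243 * 642 = 156006 J
CP = (71461 - 156006) / (239 - 642)
= 209.79 W

209.79 W


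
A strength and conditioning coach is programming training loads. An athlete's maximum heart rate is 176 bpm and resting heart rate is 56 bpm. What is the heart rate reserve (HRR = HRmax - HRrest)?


HRR = HRmax - HRrest
= 176 - 56
= 120 bpm

120 bpm


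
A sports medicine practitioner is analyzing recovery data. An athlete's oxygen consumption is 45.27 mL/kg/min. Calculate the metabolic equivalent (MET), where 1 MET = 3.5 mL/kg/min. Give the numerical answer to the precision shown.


MET = VO2 / 3.5
= 45.27 / 3.5
= 12.93 METs

12.93 METs


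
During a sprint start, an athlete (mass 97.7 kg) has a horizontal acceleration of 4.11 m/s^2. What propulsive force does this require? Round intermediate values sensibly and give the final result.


Propulsive force = mass * acceleration
= 97.7 kg * 4.11 m/s^2
= 401.55 N

401.55 N


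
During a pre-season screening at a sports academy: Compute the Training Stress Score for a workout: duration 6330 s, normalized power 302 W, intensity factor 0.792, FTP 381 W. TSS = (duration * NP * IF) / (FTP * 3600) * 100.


Product = 6330 * 302 * 0.792 = 1514034.72
Base = 381 * 3600 = 1371600
TSS = 1514034.72 / 1371600 * 100 = 110.38

110.38 TSS


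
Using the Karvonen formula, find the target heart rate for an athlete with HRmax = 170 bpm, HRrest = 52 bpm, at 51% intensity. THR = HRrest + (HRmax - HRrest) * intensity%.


HRR = 170 - 52 = 118
THR = 52 + 118 * 0.51
= 52 + 60.18
= 112.18 bpm

112.18 bpm


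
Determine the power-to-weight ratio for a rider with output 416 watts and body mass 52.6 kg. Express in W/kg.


P/W = 416 / 52.6 = 7.909 W/kg

7.909 W/kg


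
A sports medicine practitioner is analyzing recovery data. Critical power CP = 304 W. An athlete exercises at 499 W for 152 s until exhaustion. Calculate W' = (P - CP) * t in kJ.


P - CP = 499 - 304 = 195 W
W' = 195 * 152 = 29640 J
= 29640 / 1000 = 29.64 kJ

29.64 kJ


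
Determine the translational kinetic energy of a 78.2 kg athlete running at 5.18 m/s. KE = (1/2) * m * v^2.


KE = 0.5 * m * v^2
= 0.5 * 78.2 * 5.18^2
= 0.5 * 78.2 * 26.8324
= 1049.15 J

1049.15 J


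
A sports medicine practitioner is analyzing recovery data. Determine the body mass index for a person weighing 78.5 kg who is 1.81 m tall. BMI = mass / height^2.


BMI = mass / height^2
= 78.5 / 1.81^2
= 78.5 / 3.2761
= 23.96 kg/m^2

23.96 kg/m^2


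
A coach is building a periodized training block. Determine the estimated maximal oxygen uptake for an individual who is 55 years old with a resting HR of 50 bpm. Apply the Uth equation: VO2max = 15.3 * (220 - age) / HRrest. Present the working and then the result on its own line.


HRmax = 220 - 55 = 165
VO2max = 15.3 * (165 / 50)
= 15.3 * 3.3
= 50.49 mL/kg/min

50.49 mL/kg/min


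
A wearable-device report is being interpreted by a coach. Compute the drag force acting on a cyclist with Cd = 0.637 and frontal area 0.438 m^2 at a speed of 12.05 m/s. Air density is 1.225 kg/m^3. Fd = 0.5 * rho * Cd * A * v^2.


Step 1: v^2 = 145.2025
Step 2: Fd = 0.5 * 1.225 * 0.637 * 0.438 * 145.2025
= 24.814 N

24.814 N


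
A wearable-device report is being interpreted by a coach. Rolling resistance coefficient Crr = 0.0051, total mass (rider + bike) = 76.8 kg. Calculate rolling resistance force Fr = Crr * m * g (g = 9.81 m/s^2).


Fr = Crr * m * g
= 0.0051 * 76.8 * 9.81
= 3.842 N

3.842 N


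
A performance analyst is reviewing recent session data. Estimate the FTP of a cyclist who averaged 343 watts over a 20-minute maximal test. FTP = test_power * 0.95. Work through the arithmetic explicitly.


FTP = 343 * 0.95 = 325.85 W

325.85 W


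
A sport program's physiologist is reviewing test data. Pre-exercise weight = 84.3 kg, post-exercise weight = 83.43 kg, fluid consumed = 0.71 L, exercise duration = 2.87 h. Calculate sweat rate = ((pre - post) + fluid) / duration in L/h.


Weight loss = 84.3 - 83.43 = 0.87 kg (approx L)
Total sweat = 0.87 + 0.71 = 1.58 L
Sweat rate = 1.58 / 2.87 = 0.551 L/h

0.551 L/h


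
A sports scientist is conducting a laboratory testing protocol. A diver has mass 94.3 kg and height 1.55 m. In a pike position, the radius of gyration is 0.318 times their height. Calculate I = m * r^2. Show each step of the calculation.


r = 0.318 * 1.55 = 0.4929 m
I = m * r^2 = 94.3 * 0.24295 = 22.91 kg*m^2

22.91 kg*m^2


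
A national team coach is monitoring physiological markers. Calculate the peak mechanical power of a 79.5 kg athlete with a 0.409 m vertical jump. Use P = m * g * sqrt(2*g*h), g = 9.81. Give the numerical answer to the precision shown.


First, sqrt(2gh) = sqrt(2 * 9.81 * 0.409)
= sqrt(8.02458) = 2.832769 m/s
Power = 79.5 * 9.81 * 2.832769 = 2209.26 W

2209.26 W


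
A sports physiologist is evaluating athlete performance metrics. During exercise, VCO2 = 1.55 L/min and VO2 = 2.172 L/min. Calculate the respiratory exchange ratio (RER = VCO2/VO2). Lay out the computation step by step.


RER = VCO2 / VO2
= 1.55 / 2.172
= 0.7136

0.7136


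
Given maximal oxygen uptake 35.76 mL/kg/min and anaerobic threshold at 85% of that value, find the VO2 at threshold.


Percentage as decimal = 0.85
VO2 at AT = 35.76 * 0.85 = 30.4 mL/kg/min

30.4 mL/kg/min


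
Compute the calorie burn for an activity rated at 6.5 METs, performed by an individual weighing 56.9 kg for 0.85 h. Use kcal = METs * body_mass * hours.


Product of METs and mass = 6.5 * 56.9 = 369.85
Total kcal = 369.85 * 0.85 = 314.37 kcal

314.37 kcal


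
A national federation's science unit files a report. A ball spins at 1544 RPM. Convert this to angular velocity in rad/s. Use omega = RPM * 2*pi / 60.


omega = 1544 * 2 * pi / 60
= 1544 * 6.28318531 / 60
= 9701.238 / 60
= 161.687 rad/s

161.687 rad/s


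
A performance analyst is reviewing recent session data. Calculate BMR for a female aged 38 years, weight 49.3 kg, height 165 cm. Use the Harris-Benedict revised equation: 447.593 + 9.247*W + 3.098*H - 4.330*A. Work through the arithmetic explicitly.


Substituting values:
W term = 9.247 * 49.3 = 455.8771
H term = 3.098 * 165 = 511.17
A term = 4.330 * 38 = 164.54
BMR = 1250.1 kcal/day

1250.1 kcal/day


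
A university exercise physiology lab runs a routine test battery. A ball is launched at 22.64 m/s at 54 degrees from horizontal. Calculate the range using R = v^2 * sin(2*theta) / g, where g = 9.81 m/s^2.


sin(2 * 54) = sin(108) = 0.951057
v^2 = 22.64^2 = 512.5696
R = 512.5696 * 0.951057 / 9.81
= 49.692 m

49.692 m


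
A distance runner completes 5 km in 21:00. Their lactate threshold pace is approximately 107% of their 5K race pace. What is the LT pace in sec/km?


Convert to seconds: 21 min 0 s = 1260 s
Pace per km = 1260 / 5 = 252.0 s/km
LT pace = 252.0 * 1.07 = 269.64 s/km

269.64 s/km


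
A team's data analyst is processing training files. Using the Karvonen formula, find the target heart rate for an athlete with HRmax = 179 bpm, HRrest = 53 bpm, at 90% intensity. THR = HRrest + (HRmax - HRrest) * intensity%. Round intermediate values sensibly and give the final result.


HRR = 179 - 53 = 126
THR = 53 + 126 * 0.9
= 53 + 113.4
= 166.4 bpm

166.4 bpm


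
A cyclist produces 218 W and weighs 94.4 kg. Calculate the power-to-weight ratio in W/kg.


P/W = power / mass
= 218 / 94.4
= 2.309 W/kg

2.309 W/kg


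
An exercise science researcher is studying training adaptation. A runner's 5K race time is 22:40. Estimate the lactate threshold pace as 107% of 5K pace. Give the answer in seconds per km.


Total race time = 22*60 + 40 = 1360 seconds
5K pace = 1360 / 5 = 272.0 sec/km
LT pace = 272.0 * 1.07 = 291.04 sec/km

291.04 s/km


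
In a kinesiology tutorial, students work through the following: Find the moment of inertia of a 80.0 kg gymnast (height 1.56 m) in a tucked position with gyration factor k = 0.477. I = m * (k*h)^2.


Radius of gyration = 0.477 * 1.56 = 0.74412 m
I = 80.0 * 0.74412^2
= 80.0 * 0.553715
= 44.297 kg*m^2

44.297 kg*m^2


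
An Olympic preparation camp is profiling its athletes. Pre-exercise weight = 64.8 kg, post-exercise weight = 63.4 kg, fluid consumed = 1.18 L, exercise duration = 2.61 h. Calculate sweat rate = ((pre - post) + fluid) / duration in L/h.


Weight loss = 64.8 - 63.4 = 1.4 kg (approx L)
Total sweat = 1.4 + 1.18 = 2.58 L
Sweat rate = 2.58 / 2.61 = 0.989 L/h

0.989 L/h


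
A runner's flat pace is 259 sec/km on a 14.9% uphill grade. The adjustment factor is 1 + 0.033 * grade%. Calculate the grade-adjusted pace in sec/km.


Factor = 1 + 0.033 * 14.9 = 1.4917
Adjusted pace = 259 * 1.4917
= 386.35 sec/km

386.35 s/km


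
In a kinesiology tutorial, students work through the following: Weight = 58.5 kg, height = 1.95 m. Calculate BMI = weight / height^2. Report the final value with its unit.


height^2 = 1.95^2 = 3.8025
BMI = 58.5 / 3.8025 = 15.38 kg/m^2

15.38 kg/m^2


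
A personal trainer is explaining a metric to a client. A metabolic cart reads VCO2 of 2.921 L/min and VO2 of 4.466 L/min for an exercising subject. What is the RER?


RER = VCO2 / VO2 = 2.921 / 4.466 = 0.6541

0.6541


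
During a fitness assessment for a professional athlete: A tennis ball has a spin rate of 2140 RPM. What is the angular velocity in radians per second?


Convert RPM to rad/s: multiply by 2*pi and divide by 60
omega = 2140 * 2 * pi / 60
= 224.1 rad/s

224.1 rad/s


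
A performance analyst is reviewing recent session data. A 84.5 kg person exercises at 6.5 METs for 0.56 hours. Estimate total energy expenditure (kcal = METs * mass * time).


Energy = METs * mass(kg) * time(h)
= 6.5 * 84.5 * 0.56
= 307.58 kcal

307.58 kcal


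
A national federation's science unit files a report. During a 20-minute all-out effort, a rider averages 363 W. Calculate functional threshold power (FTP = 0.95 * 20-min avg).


FTP = 0.95 * 363
= 344.85 W

344.85 W


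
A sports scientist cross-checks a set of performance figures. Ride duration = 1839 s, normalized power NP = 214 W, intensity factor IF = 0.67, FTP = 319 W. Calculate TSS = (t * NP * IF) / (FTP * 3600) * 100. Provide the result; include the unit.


Numerator = 1839 * 214 * 0.67 = 263675.82
Denominator = 319 * 3600 = 1148400
TSS = 263675.82 / 1148400 * 100
= 22.96

22.96 TSS


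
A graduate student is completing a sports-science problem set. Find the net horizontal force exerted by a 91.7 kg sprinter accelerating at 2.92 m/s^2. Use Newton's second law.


Newton's second law: F = m * a
F = 91.7 * 2.92 = 267.76 N

267.76 N


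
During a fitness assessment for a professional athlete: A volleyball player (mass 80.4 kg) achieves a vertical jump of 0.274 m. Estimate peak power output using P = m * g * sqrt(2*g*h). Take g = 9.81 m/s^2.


2 * g * h = 2 * 9.81 * 0.274 = 5.37588
sqrt(5.37588) = 2.318594 m/s
P = 80.4 * 9.81 * 2.318594 = 1828.73 W

1828.73 W


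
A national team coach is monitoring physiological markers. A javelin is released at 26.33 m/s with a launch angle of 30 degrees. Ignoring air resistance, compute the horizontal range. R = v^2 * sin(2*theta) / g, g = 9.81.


Launch speed squared = 693.2689
sin(2 * 30 deg) = 0.866025
Range = 693.2689 * 0.866025 / 9.81
= 61.202 m

61.202 m


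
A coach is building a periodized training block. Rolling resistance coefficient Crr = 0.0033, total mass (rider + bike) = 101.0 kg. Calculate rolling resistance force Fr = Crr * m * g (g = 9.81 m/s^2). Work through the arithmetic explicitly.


Fr = Crr * m * g
= 0.0033 * 101.0 * 9.81
= 3.27 N

3.27 N


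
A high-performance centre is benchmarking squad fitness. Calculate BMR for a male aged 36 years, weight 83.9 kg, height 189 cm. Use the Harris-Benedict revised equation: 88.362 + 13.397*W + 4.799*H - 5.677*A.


Substituting values:
W term = 13.397 * 83.9 = 1124.0083
H term = 4.799 * 189 = 907.011
A term = 5.677 * 36 = 204.372
BMR = 1915.01 kcal/day

1915.01 kcal/day


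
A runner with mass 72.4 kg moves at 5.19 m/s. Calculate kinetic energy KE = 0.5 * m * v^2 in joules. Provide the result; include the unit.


v^2 = 5.19^2 = 26.9361
KE = 0.5 * 72.4 * 26.9361
= 975.09 J

975.09 J


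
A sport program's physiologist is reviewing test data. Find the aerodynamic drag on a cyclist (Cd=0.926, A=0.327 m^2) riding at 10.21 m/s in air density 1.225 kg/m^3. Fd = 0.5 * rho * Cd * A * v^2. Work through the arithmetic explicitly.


Fd = 0.5 * 1.225 * 0.926 * 0.327 * 10.21^2
= 0.5 * 1.225 * 0.926 * 0.327 * 104.2441
= 19.334 N

19.334 N


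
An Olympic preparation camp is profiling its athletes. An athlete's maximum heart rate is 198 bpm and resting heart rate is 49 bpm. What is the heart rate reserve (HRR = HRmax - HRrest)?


HRR = HRmax - HRrest
= 198 - 49
= 149 bpm

149 bpm


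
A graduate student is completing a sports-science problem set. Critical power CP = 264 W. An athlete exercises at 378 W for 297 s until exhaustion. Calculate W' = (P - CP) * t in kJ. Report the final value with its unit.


P - CP = 378 - 264 = 114 W
W' = 114 * 297 = 33858 J
= 33858 / 1000 = 33.858 kJ

33.858 kJ


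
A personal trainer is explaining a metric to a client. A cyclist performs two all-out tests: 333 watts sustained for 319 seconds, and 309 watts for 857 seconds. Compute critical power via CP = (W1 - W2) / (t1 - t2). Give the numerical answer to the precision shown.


W1 = P1 * t1 = 333 * 319 = 106227 J
W2 = P2 * t2 = 309 * 857 = 264813 J
CP = (106227 - 264813) / (319 - 857)
= 294.77 W

294.77 W


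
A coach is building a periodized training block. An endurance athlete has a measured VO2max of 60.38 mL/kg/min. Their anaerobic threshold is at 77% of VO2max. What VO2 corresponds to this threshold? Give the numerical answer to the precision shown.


Anaerobic threshold VO2 = VO2max * 77%
= 60.38 * 0.77
= 46.49 mL/kg/min

46.49 mL/kg/min


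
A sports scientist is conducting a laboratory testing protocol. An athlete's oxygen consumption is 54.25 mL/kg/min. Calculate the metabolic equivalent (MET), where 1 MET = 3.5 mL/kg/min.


MET = VO2 / 3.5
= 54.25 / 3.5
= 15.5 METs

15.5 METs


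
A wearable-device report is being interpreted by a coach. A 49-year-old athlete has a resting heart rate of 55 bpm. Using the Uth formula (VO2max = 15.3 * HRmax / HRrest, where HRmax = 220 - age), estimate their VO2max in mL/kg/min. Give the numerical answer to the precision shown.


HRmax = 220 - 49 = 171 bpm
Ratio = HRmax / HRrest = 171 / 55 = 3.1091
VO2max = 15.3 * 3.1091 = 47.57 mL/kg/min

47.57 mL/kg/min


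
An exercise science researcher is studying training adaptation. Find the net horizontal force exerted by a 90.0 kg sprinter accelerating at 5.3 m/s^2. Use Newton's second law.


Newton's second law: F = m * a
F = 90.0 * 5.3 = 477.0 N

477.0 N


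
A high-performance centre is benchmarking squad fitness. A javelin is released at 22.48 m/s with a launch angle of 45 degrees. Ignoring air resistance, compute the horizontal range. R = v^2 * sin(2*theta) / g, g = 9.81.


Launch speed squared = 505.3504
sin(2 * 45 deg) = 1.0
Range = 505.3504 * 1.0 / 9.81
= 51.514 m

51.514 m


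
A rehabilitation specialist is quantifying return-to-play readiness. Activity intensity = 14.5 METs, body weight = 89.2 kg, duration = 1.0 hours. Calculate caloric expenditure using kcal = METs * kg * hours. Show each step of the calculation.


kcal = 14.5 * 89.2 * 1.0
= 1293.4 * 1.0
= 1293.4 kcal

1293.4 kcal


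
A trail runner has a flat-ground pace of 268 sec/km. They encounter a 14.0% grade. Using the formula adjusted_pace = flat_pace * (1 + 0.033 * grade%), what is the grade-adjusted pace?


Grade factor = 1 + 0.033 * 14.0 = 1.462
Adjusted = 268 * 1.462 = 391.82 sec/km

391.82 s/km


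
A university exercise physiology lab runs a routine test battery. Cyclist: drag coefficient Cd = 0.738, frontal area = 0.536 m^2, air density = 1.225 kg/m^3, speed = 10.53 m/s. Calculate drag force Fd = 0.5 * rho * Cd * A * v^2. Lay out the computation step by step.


v^2 = 10.53^2 = 110.8809
Fd = 0.5 * 1.225 * 0.738 * 0.536 * 110.8809
= 26.865 N

26.865 N


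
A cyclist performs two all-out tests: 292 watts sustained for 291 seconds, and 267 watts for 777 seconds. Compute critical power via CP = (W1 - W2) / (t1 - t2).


W1 = P1 * t1 = 292 * 291 = 84972 J
W2 = P2 * t2 = 267 * 777 = 207459 J
CP = (84972 - 207459) / (291 - 777)
= 252.03 W

252.03 W


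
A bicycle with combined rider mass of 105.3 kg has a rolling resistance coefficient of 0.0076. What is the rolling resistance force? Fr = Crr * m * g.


Fr = 0.0076 * 105.3 * 9.81
= 0.80028 * 9.81
= 7.851 N

7.851 N


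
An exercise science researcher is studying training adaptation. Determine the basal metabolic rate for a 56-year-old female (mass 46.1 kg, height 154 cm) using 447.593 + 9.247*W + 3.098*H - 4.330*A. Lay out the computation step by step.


BMR = 447.593 + 9.247*46.1 + 3.098*154 - 4.330*56
= 1108.49 kcal/day

1108.49 kcal/day


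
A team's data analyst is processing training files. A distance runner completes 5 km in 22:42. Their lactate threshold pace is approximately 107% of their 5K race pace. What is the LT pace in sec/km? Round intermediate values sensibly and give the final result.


Convert to seconds: 22 min 42 s = 1362 s
Pace per km = 1362 / 5 = 272.4 s/km
LT pace = 272.4 * 1.07 = 291.47 s/km

291.47 s/km


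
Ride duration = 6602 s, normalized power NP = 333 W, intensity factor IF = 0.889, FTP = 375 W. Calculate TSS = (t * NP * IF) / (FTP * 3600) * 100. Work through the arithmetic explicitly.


Numerator = 6602 * 333 * 0.889 = 1954436.274
Denominator = 375 * 3600 = 1350000
TSS = 1954436.274 / 1350000 * 100
= 144.77

144.77 TSS


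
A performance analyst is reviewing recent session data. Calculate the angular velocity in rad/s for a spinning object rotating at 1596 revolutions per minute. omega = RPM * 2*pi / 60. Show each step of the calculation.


omega = RPM * 2*pi / 60
= 1596 * 6.28318531 / 60
= 167.133 rad/s

167.133 rad/s


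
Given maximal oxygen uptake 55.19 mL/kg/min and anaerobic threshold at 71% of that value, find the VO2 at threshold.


Percentage as decimal = 0.71
VO2 at AT = 55.19 * 0.71 = 39.18 mL/kg/min

39.18 mL/kg/min


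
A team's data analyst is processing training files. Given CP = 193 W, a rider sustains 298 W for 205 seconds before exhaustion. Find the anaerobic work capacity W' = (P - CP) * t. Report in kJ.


Excess power = 298 - 193 = 105 W
Work above CP = 105 * 205 = 21525 J
W' = 21.525 kJ

21.525 kJ


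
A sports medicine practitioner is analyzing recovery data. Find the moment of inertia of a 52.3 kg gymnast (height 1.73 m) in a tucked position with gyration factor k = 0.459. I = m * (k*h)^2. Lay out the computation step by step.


Radius of gyration = 0.459 * 1.73 = 0.79407 m
I = 52.3 * 0.79407^2
= 52.3 * 0.630547
= 32.978 kg*m^2

32.978 kg*m^2


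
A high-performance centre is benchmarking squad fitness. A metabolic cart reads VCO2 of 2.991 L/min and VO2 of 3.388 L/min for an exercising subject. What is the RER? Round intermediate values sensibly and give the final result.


RER = VCO2 / VO2 = 2.991 / 3.388 = 0.8828

0.8828


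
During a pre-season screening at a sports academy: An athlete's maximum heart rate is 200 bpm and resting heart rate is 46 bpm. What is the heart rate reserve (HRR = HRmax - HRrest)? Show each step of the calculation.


HRR = HRmax - HRrest
= 200 - 46
= 154 bpm

154 bpm


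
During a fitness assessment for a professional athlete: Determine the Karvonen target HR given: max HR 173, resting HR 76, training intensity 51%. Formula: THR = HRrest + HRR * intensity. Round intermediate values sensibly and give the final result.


HRR = HRmax - HRrest = 173 - 76 = 97
THR = 76 + 97 * 0.51
= 125.47 bpm

125.47 bpm


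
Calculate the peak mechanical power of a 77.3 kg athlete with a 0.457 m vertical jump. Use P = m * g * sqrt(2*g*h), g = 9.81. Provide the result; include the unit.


First, sqrt(2gh) = sqrt(2 * 9.81 * 0.457)
= sqrt(8.96634) = 2.994385 m/s
Power = 77.3 * 9.81 * 2.994385 = 2270.68 W

2270.68 W


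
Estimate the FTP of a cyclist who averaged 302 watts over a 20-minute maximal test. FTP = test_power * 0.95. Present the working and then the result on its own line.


FTP = 302 * 0.95 = 286.9 W

286.9 W


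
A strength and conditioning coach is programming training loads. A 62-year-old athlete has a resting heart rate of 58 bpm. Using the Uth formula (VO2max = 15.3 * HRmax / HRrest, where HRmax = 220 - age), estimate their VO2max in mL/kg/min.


HRmax = 220 - 62 = 158 bpm
Ratio = HRmax / HRrest = 158 / 58 = 2.7241
VO2max = 15.3 * 2.7241 = 41.68 mL/kg/min

41.68 mL/kg/min


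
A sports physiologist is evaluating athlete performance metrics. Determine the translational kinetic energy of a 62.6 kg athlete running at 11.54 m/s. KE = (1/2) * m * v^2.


KE = 0.5 * m * v^2
= 0.5 * 62.6 * 11.54^2
= 0.5 * 62.6 * 133.1716
= 4168.27 J

4168.27 J


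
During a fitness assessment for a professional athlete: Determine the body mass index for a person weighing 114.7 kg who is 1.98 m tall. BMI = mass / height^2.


BMI = mass / height^2
= 114.7 / 1.98^2
= 114.7 / 3.9204
= 29.26 kg/m^2

29.26 kg/m^2


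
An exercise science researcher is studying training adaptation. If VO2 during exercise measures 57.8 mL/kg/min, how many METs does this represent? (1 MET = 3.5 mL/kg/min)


METs = VO2 / 3.5 = 57.8 / 3.5 = 16.51

16.51 METs


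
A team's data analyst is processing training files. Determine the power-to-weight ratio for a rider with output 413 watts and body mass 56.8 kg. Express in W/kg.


P/W = 413 / 56.8 = 7.271 W/kg

7.271 W/kg


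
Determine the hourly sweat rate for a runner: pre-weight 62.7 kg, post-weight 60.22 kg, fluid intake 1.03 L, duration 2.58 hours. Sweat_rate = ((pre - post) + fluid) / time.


Mass lost = 62.7 - 60.22 = 2.48 kg
Add fluid consumed: 2.48 + 1.03 = 3.51 L total sweat
Sweat rate = 3.51 / 2.58 = 1.36 L/h

1.36 L/h


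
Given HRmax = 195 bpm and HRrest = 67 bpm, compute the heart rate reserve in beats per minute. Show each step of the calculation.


Heart rate reserve = maximum HR minus resting HR
HRR = 195 - 67 = 128 bpm

128 bpm


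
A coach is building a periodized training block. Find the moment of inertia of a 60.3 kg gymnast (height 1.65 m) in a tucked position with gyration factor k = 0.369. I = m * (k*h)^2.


Radius of gyration = 0.369 * 1.65 = 0.60885 m
I = 60.3 * 0.60885^2
= 60.3 * 0.370698
= 22.353 kg*m^2

22.353 kg*m^2


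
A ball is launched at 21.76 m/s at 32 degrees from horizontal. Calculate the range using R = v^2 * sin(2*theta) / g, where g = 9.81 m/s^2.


sin(2 * 32) = sin(64) = 0.898794
v^2 = 21.76^2 = 473.4976
R = 473.4976 * 0.898794 / 9.81
= 43.382 m

43.382 m


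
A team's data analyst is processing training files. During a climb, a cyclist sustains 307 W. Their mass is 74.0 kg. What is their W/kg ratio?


Power-to-weight = 307 W / 74.0 kg
= 4.149 W/kg

4.149 W/kg


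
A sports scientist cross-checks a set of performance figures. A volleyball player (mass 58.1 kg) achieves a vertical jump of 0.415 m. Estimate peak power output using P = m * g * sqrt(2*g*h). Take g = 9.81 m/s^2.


2 * g * h = 2 * 9.81 * 0.415 = 8.1423
sqrt(8.1423) = 2.853472 m/s
P = 58.1 * 9.81 * 2.853472 = 1626.37 W

1626.37 W


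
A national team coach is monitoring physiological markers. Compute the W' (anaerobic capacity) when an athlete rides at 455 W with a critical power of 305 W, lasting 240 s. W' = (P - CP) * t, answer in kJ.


Above-CP power = 150 W
Duration = 240 s
W' = 150 * 240 = 36000 J
Convert: 36000 / 1000 = 36.0 kJ

36.0 kJ
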